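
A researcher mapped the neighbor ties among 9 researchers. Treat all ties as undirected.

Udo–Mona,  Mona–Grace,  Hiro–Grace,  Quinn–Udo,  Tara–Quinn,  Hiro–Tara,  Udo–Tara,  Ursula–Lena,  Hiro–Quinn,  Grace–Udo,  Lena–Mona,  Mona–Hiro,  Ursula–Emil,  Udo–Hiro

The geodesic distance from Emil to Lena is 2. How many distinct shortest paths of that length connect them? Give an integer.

1

The shortest distance is 2, and the only length-2 path is Emil–Ursula–Lena. So there is exactly 1 shortest path.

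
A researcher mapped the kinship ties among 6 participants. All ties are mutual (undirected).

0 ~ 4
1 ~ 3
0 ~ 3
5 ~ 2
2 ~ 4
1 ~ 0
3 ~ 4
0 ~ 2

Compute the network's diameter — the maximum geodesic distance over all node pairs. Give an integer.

Eccentricity of each node (its greatest distance to any other): 0:2, 1:3, 2:2, 3:3, 4:2, 5:3.
The maximum eccentricity is 3, realized for instance by the pair 1–5 via 1 – 0 – 2 – 5. So the diameter is 3.

3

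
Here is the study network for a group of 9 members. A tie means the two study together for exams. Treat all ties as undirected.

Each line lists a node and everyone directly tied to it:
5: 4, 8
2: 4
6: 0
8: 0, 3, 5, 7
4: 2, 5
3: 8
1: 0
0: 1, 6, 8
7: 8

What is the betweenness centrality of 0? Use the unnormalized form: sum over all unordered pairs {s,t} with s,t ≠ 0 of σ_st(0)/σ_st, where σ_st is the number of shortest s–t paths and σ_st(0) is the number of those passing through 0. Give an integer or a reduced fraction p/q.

13

Pairs whose geodesics pass through 0 — 3–1: 1; 3–6: 1; 4–1: 1; 4–6: 1; 2–1: 1; 2–6: 1; 1–8: 1; 1–5: 1; 1–7: 1; 1–6: 1; 8–6: 1; 5–6: 1; 7–6: 1.
All other pairs contribute 0.
Summing the contributions gives betweenness(0) = 13.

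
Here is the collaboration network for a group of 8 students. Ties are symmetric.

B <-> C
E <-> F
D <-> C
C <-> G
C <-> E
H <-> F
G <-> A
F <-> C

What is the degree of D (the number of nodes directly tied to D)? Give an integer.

1

D is directly tied to C. That is 1 neighbor, so the degree of D is 1.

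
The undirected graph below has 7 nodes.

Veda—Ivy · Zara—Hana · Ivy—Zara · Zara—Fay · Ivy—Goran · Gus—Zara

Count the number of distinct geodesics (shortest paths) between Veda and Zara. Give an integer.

1

The shortest distance is 2, and the only length-2 path is Veda–Ivy–Zara. So there is exactly 1 shortest path.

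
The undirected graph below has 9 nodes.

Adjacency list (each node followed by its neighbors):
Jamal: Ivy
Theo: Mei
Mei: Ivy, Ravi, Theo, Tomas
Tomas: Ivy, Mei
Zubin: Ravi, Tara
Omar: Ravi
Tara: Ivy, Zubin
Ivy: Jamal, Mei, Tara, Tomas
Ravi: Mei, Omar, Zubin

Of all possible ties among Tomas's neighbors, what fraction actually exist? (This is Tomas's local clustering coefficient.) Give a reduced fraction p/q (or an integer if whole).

Tomas's neighbors: Ivy and Mei (k = 2).
Possible neighbor pairs: C(2,2) = 1. Edges among them: Ivy–Mei → e = 1.
Clustering(Tomas) = 1/1.

1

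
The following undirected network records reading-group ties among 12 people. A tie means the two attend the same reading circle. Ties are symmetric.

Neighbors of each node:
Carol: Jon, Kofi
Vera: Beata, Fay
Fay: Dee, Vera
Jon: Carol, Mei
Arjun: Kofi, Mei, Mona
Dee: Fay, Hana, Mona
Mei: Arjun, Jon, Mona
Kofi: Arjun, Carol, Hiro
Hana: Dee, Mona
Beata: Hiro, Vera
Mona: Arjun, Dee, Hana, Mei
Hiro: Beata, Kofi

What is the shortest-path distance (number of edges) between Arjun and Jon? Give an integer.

2

One shortest route is Arjun – Mei – Jon, which uses 2 edges, and Arjun and Jon are not directly tied, so nothing shorter exists. So d(Arjun,Jon) = 2.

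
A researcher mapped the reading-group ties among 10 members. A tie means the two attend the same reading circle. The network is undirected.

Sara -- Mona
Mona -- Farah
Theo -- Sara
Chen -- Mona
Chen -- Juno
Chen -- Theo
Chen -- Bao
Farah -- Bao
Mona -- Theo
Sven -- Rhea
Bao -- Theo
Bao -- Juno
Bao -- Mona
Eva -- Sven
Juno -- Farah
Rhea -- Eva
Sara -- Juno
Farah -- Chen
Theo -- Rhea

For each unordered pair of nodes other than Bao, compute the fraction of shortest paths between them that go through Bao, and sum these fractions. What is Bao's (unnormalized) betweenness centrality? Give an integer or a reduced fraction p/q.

35/12

Pairs whose geodesics pass through Bao — Rhea–Farah: 1/3; Rhea–Juno: 1/3; Eva–Farah: 1/3; Eva–Juno: 1/3; Sven–Farah: 1/3; Sven–Juno: 1/3; Farah–Theo: 1/3; Mona–Juno: 1/4; Juno–Theo: 1/3.
All other pairs contribute 0.
Summing the contributions gives betweenness(Bao) = 35/12.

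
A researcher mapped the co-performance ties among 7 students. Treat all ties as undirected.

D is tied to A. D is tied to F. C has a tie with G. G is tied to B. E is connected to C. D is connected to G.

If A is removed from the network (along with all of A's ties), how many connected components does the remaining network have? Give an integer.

A's neighbors (D) remain reachable from one another through other ties, so the rest of the network stays in one piece.

1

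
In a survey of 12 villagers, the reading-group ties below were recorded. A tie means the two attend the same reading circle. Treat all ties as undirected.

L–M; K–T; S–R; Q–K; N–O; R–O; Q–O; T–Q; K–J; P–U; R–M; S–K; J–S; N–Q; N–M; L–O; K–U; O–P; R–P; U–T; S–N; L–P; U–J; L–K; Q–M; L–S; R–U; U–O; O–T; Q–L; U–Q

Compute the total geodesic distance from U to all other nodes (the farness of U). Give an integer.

Distances from U: J:1, K:1, L:2, M:2, N:2, O:1, P:1, Q:1, R:1, S:2, T:1.
Sum = 1 + 1 + 2 + 2 + 2 + 1 + 1 + 1 + 1 + 2 + 1 = 15.

15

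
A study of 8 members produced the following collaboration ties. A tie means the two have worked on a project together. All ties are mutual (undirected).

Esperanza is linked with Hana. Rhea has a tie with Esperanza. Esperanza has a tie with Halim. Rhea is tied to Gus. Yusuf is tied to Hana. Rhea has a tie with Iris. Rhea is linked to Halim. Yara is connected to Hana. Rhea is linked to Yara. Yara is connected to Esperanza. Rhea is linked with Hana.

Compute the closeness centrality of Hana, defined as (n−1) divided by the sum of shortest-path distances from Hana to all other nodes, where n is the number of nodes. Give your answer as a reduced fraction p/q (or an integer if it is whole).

7/10

Distances from Hana: Esperanza:1, Gus:2, Halim:2, Iris:2, Rhea:1, Yara:1, Yusuf:1. Sum = 10.
n = 8, so closeness = 7/10.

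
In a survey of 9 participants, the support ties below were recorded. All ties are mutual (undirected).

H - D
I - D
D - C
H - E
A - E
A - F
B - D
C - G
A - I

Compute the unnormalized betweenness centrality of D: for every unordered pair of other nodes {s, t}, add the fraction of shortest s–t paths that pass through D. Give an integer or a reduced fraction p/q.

Pairs whose geodesics pass through D — E–G: 1; E–B: 1; E–C: 1; G–F: 1; G–A: 1; G–B: 1; G–I: 1; G–H: 1; F–B: 1; F–C: 1; A–B: 1; A–C: 1; B–I: 1; B–C: 1 … (+4 more pairs).
All other pairs contribute 0.
Summing the contributions gives betweenness(D) = 18.

18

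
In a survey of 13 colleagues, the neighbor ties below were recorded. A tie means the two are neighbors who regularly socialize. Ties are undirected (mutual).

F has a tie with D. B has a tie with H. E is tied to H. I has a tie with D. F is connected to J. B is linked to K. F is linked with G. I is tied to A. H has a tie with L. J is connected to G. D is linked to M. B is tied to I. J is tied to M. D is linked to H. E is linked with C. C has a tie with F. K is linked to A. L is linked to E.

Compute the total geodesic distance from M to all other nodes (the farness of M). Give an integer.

29

Distances from M: A:3, B:3, C:3, D:1, E:3, F:2, G:2, H:2, I:2, J:1, K:4, L:3.
Sum = 3 + 3 + 3 + 1 + 3 + 2 + 2 + 2 + 2 + 1 + 4 + 3 = 29.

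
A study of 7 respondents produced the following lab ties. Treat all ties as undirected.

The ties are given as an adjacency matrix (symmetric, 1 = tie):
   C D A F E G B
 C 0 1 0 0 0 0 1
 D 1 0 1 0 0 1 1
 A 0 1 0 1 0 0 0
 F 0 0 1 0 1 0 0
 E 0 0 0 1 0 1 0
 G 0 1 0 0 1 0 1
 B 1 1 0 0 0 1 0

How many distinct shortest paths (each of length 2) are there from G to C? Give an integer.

2

The shortest distance is 2. The length-2 paths are: G–D–C; G–B–C.
That gives 2 distinct shortest paths.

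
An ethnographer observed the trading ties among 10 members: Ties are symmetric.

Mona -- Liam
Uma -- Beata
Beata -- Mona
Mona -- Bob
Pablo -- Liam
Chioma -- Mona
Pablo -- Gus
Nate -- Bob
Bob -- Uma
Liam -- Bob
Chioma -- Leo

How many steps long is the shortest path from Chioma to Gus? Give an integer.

One shortest route is Chioma – Mona – Liam – Pablo – Gus, which uses 4 edges, and at distance 3 from Chioma we only reach {Nate, Pablo, Uma}, which does not include Gus. So d(Chioma,Gus) = 4.

4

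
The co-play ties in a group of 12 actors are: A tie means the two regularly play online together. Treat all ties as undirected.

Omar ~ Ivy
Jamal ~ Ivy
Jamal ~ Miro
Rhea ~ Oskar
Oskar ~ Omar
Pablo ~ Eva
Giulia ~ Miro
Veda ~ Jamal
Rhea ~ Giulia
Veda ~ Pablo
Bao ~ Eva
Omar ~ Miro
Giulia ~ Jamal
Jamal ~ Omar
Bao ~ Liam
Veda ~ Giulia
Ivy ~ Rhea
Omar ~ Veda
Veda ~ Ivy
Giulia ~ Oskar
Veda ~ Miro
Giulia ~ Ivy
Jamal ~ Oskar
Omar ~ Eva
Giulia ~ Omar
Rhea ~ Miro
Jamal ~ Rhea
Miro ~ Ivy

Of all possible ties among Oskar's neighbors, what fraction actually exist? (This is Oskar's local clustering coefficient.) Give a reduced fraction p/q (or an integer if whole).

Oskar's neighbors: Giulia, Jamal, Omar, and Rhea (k = 4).
Possible neighbor pairs: C(4,2) = 6. Edges among them: Giulia–Jamal, Giulia–Omar, Giulia–Rhea, Jamal–Omar, Jamal–Rhea → e = 5.
Clustering(Oskar) = 5/6.

5/6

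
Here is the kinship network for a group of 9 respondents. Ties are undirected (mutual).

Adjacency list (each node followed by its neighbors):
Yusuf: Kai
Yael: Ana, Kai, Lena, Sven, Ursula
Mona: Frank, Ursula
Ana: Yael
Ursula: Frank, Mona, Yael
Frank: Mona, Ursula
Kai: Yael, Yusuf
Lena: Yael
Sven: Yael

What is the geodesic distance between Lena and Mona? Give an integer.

3

One shortest route is Lena – Yael – Ursula – Mona, which uses 3 edges, and at distance 2 from Lena we only reach {Ana, Kai, Sven, Ursula}, which does not include Mona. So d(Lena,Mona) = 3.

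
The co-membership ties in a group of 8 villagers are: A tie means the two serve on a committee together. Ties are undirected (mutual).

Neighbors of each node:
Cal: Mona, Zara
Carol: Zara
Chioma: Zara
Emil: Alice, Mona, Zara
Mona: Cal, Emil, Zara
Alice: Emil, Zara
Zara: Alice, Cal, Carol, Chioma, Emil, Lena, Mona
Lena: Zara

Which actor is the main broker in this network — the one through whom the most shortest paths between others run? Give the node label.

Zara

Unnormalized betweenness of each node: Alice:0, Cal:0, Carol:0, Chioma:0, Emil:1/2, Lena:0, Mona:1/2, Zara:17.
Zara has the largest value, 17, making it the main broker — the node through which the most shortest paths run.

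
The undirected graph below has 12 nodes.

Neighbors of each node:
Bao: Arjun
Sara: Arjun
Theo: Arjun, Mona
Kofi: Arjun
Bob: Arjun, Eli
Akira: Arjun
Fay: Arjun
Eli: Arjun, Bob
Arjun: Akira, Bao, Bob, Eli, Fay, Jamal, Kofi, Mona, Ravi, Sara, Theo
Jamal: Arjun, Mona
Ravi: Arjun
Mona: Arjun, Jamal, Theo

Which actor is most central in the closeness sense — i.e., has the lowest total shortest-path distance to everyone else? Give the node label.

Farness (sum of distances to all others) for each node — Akira:21, Arjun:11, Bao:21, Bob:20, Eli:20, Fay:21, Jamal:20, Kofi:21, Mona:19, Ravi:21, Sara:21, Theo:20.
The smallest farness is 11, for Arjun, so Arjun has the highest closeness.

Arjun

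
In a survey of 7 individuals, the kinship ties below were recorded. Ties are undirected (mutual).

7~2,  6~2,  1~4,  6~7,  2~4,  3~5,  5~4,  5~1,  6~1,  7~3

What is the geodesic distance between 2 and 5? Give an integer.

2

One shortest route is 2 – 4 – 5, which uses 2 edges, and 2 and 5 are not directly tied, so nothing shorter exists. So d(2,5) = 2.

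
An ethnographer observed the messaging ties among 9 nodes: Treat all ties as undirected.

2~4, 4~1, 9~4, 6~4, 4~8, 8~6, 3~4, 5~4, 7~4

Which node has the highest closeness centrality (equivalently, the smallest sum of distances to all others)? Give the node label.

Farness (sum of distances to all others) for each node — 1:15, 2:15, 3:15, 4:8, 5:15, 6:14, 7:15, 8:14, 9:15.
The smallest farness is 8, for 4, so 4 has the highest closeness.

4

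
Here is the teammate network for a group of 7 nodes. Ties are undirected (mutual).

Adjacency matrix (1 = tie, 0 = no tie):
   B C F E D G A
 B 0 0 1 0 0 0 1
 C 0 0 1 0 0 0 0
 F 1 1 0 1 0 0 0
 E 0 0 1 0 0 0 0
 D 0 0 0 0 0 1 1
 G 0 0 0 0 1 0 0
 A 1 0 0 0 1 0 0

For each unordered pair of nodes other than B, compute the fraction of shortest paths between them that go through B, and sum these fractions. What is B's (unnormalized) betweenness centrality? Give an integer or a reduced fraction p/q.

9

Pairs whose geodesics pass through B — C–D: 1; C–G: 1; C–A: 1; F–D: 1; F–G: 1; F–A: 1; E–D: 1; E–G: 1; E–A: 1.
All other pairs contribute 0.
Summing the contributions gives betweenness(B) = 9.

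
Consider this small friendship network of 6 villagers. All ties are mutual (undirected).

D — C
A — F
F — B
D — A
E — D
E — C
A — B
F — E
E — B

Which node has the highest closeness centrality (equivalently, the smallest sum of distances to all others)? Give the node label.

E

Farness (sum of distances to all others) for each node — A:7, B:7, C:8, D:7, E:6, F:7.
The smallest farness is 6, for E, so E has the highest closeness.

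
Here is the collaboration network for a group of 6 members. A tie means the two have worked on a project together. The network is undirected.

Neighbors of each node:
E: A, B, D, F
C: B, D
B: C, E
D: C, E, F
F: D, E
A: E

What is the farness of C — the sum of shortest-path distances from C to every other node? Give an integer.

Distances from C: A:3, B:1, D:1, E:2, F:2.
Sum = 3 + 1 + 1 + 2 + 2 = 9.

9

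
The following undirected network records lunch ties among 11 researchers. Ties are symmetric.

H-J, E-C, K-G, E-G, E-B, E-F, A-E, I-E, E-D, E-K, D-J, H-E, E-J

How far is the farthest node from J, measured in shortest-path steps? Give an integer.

Distances from J: A:2, B:2, C:2, D:1, E:1, F:2, G:2, H:1, I:2, K:2.
The largest is 2 (to K, B, C, G, F, A, and I), so the eccentricity of J is 2.

2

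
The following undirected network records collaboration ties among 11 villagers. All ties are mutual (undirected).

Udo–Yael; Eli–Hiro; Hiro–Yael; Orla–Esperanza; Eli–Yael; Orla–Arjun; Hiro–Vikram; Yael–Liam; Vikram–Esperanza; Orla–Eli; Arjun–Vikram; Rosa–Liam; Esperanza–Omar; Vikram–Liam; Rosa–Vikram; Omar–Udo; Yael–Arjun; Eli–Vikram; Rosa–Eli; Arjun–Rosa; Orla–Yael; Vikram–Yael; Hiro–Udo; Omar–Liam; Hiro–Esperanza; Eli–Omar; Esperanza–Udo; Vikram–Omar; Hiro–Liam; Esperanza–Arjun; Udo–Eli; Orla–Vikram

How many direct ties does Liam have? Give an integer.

5

Liam is directly tied to Hiro, Omar, Rosa, Vikram, and Yael. That is 5 neighbors, so the degree of Liam is 5.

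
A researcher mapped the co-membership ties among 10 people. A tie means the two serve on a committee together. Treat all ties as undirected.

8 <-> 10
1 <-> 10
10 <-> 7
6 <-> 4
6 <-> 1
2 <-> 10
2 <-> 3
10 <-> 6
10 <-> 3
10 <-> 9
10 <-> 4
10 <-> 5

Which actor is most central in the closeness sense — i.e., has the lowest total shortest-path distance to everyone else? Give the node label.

10

Farness (sum of distances to all others) for each node — 1:16, 2:16, 3:16, 4:16, 5:17, 6:15, 7:17, 8:17, 9:17, 10:9.
The smallest farness is 9, for 10, so 10 has the highest closeness.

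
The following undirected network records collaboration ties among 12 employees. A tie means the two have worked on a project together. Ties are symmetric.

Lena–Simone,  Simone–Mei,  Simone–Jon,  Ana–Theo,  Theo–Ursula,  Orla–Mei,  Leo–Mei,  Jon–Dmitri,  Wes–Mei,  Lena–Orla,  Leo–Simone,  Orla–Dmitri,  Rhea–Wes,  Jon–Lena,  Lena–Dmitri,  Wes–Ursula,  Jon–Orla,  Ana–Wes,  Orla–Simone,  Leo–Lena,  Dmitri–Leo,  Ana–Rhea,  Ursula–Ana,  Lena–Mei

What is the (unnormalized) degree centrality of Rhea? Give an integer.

Rhea is directly tied to Ana and Wes. That is 2 neighbors, so the degree of Rhea is 2.

2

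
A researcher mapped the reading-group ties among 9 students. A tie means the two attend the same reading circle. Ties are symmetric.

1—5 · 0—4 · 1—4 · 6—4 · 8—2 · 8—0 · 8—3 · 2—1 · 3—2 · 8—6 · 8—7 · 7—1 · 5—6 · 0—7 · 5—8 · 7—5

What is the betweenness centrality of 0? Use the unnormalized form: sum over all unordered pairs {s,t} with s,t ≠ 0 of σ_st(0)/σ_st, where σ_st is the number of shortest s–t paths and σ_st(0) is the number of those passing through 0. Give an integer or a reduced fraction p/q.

4/3

Pairs whose geodesics pass through 0 — 8–4: 1/2; 3–4: 1/3; 4–7: 1/2.
All other pairs contribute 0.
Summing the contributions gives betweenness(0) = 4/3.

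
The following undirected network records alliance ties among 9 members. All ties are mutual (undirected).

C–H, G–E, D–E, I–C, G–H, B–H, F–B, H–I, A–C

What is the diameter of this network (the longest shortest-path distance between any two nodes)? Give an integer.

Eccentricity of each node (its greatest distance to any other): A:5, B:4, C:4, D:5, E:4, F:5, G:3, H:3, I:4.
The maximum eccentricity is 5, realized for instance by the pair A–D via A – C – H – G – E – D. So the diameter is 5.

5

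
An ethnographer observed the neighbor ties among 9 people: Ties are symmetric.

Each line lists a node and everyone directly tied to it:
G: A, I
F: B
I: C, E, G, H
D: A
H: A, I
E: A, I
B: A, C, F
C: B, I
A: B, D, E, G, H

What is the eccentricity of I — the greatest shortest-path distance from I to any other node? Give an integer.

3

Distances from I: A:2, B:2, C:1, D:3, E:1, F:3, G:1, H:1.
The largest is 3 (to D and F), so the eccentricity of I is 3.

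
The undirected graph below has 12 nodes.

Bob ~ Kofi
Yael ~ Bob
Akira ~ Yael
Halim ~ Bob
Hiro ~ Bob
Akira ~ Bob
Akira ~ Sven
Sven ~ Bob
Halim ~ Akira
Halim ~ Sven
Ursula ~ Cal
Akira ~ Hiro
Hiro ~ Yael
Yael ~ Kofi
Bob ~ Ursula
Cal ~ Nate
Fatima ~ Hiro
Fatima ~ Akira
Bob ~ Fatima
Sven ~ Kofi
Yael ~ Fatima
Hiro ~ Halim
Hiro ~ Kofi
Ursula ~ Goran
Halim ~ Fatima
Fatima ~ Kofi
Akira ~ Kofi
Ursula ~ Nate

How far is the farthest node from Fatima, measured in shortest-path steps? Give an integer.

3

Distances from Fatima: Akira:1, Bob:1, Cal:3, Goran:3, Halim:1, Hiro:1, Kofi:1, Nate:3, Sven:2, Ursula:2, Yael:1.
The largest is 3 (to Goran, Cal, and Nate), so the eccentricity of Fatima is 3.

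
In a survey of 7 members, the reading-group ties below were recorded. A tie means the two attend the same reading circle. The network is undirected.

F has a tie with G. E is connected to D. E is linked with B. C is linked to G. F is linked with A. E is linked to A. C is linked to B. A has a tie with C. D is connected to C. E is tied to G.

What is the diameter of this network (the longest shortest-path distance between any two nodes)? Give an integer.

3

Eccentricity of each node (its greatest distance to any other): A:2, B:3, C:2, D:3, E:2, F:3, G:2.
The maximum eccentricity is 3, realized for instance by the pair F–B via F – A – C – B. So the diameter is 3.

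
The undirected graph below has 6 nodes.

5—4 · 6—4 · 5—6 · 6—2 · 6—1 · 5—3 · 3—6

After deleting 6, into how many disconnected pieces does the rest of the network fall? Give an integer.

Without 6, the remaining ties split the others into: {2}; {1}; {3, 4, 5}.
That's 3 separate components.

3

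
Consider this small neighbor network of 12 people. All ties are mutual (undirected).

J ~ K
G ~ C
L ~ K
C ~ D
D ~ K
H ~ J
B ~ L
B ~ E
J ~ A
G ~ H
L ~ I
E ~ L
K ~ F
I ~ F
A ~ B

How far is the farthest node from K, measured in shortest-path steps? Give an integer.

Distances from K: A:2, B:2, C:2, D:1, E:2, F:1, G:3, H:2, I:2, J:1, L:1.
The largest is 3 (to G), so the eccentricity of K is 3.

3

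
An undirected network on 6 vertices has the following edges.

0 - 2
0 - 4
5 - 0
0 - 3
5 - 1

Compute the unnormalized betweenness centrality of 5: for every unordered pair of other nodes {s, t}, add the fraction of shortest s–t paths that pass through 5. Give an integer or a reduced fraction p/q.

Pairs whose geodesics pass through 5 — 2–1: 1; 3–1: 1; 1–4: 1; 1–0: 1.
All other pairs contribute 0.
Summing the contributions gives betweenness(5) = 4.

4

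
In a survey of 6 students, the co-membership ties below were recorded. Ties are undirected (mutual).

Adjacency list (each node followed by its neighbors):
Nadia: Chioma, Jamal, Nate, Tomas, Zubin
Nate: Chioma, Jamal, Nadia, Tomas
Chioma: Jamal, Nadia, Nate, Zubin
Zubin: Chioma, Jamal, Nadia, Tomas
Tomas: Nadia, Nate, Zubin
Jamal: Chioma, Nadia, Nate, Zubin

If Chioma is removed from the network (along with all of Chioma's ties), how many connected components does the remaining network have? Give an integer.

Chioma's neighbors (Jamal, Nadia, Nate, and Zubin) remain reachable from one another through other ties, so the rest of the network stays in one piece.

1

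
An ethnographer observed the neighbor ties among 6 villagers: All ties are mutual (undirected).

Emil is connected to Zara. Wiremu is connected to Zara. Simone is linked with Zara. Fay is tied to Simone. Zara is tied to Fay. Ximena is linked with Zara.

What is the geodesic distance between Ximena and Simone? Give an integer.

One shortest route is Ximena – Zara – Simone, which uses 2 edges, and Ximena and Simone are not directly tied, so nothing shorter exists. So d(Ximena,Simone) = 2.

2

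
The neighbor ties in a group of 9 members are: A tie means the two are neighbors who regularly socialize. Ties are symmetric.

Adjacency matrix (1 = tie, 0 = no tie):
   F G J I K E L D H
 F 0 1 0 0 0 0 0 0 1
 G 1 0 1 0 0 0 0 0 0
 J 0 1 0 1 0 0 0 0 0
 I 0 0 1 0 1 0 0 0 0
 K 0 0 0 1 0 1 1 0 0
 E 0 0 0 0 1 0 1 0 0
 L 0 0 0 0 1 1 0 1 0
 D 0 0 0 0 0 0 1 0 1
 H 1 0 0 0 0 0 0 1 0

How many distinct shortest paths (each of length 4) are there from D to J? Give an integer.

2

The shortest distance is 4. The length-4 paths are: D–H–F–G–J; D–L–K–I–J.
That gives 2 distinct shortest paths.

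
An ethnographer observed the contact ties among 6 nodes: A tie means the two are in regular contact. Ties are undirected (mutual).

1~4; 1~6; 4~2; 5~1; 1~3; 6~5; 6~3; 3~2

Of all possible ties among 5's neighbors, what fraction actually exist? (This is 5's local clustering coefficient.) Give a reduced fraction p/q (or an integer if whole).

1

5's neighbors: 1 and 6 (k = 2).
Possible neighbor pairs: C(2,2) = 1. Edges among them: 1–6 → e = 1.
Clustering(5) = 1/1.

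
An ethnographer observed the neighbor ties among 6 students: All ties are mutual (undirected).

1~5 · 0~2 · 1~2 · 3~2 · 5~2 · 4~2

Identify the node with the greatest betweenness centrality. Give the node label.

2

Unnormalized betweenness of each node: 0:0, 1:0, 2:9, 3:0, 4:0, 5:0.
2 has the largest value, 9, making it the main broker — the node through which the most shortest paths run.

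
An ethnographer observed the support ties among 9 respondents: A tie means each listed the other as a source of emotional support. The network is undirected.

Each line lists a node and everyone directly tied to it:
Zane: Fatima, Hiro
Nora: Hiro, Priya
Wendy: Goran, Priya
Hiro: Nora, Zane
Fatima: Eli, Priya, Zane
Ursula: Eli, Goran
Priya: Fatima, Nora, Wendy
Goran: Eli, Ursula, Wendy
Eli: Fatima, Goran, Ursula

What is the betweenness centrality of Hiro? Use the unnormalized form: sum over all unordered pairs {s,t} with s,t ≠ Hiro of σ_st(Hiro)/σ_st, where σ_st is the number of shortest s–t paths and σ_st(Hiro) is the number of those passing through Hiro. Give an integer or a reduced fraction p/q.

1

Pairs whose geodesics pass through Hiro — Nora–Zane: 1.
All other pairs contribute 0.
Summing the contributions gives betweenness(Hiro) = 1.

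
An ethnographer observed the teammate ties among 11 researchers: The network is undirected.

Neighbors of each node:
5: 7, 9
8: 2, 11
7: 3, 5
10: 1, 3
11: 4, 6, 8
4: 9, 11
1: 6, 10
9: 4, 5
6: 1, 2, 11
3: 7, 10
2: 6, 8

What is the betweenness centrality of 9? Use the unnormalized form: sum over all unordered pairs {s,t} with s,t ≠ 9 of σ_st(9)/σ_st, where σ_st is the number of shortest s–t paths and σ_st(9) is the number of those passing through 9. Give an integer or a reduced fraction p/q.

Pairs whose geodesics pass through 9 — 3–4: 1; 7–4: 1; 7–11: 1; 7–8: 1; 5–4: 1; 5–11: 1; 5–8: 1; 5–2: 2/2; 5–6: 1.
All other pairs contribute 0.
Summing the contributions gives betweenness(9) = 9.

9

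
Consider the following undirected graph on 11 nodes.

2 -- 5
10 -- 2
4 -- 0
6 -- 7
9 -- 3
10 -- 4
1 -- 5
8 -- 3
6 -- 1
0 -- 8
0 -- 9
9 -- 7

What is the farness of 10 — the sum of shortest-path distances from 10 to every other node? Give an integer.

Distances from 10: 0:2, 1:3, 2:1, 3:4, 4:1, 5:2, 6:4, 7:4, 8:3, 9:3.
Sum = 2 + 3 + 1 + 4 + 1 + 2 + 4 + 4 + 3 + 3 = 27.

27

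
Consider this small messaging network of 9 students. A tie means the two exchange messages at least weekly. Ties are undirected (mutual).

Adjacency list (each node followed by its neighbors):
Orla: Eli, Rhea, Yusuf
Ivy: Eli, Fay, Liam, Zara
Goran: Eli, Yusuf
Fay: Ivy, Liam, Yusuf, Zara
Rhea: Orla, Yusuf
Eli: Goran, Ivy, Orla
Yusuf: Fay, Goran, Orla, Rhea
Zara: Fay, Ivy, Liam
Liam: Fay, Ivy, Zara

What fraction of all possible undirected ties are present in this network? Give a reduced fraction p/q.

There are 14 edges and 9 nodes, so the maximum possible is C(9,2) = 36.
Density = 14/36 = 7/18.

7/18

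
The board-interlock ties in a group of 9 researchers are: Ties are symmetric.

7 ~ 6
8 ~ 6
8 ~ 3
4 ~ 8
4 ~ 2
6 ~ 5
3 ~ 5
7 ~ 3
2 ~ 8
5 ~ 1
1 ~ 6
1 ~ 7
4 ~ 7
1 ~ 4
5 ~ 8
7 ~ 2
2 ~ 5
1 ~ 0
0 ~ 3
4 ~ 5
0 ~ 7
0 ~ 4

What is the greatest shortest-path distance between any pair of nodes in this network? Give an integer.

2

Eccentricity of each node (its greatest distance to any other): 0:2, 1:2, 2:2, 3:2, 4:2, 5:2, 6:2, 7:2, 8:2.
The maximum eccentricity is 2, realized for instance by the pair 1–8 via 1 – 4 – 8. So the diameter is 2.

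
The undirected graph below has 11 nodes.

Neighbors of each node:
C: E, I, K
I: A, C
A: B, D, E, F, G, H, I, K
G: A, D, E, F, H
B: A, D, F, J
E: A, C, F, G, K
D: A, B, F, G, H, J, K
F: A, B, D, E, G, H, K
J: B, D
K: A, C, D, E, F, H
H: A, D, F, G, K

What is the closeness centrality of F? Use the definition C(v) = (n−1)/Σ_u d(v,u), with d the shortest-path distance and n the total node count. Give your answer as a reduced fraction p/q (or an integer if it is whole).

Distances from F: A:1, B:1, C:2, D:1, E:1, G:1, H:1, I:2, J:2, K:1. Sum = 13.
n = 11, so closeness = 10/13.

10/13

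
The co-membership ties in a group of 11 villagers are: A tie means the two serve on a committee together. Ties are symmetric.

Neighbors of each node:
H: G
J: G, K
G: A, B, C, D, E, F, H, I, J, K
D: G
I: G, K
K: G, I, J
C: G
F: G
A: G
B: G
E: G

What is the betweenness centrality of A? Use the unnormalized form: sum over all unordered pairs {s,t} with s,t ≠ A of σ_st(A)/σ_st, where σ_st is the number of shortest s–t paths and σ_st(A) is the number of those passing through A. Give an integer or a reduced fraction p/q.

0

No shortest path between any pair of other nodes passes through A.
Summing the contributions gives betweenness(A) = 0.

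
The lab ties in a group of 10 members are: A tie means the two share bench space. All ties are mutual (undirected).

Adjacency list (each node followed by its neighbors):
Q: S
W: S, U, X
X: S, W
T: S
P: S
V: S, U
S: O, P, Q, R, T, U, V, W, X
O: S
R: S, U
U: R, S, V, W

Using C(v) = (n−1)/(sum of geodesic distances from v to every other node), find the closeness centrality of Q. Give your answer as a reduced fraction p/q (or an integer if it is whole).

9/17

Distances from Q: O:2, P:2, R:2, S:1, T:2, U:2, V:2, W:2, X:2. Sum = 17.
n = 10, so closeness = 9/17.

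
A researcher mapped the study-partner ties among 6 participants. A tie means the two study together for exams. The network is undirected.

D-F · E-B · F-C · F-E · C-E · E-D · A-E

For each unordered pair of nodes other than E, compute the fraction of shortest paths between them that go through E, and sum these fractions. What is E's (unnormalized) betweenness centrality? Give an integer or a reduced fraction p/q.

Pairs whose geodesics pass through E — D–B: 1; D–C: 1/2; D–A: 1; F–B: 1; F–A: 1; B–C: 1; B–A: 1; C–A: 1.
All other pairs contribute 0.
Summing the contributions gives betweenness(E) = 15/2.

15/2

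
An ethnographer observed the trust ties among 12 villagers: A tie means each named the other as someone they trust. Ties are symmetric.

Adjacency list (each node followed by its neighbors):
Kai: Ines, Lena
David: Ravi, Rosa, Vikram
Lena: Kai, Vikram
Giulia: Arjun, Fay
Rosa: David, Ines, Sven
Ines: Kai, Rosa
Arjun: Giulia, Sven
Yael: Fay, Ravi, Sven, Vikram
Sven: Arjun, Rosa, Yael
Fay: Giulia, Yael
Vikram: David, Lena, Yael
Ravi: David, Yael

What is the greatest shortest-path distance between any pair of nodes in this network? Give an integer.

5

Eccentricity of each node (its greatest distance to any other): Arjun:4, David:4, Fay:4, Giulia:5, Ines:4, Kai:5, Lena:4, Ravi:4, Rosa:3, Sven:3, Vikram:3, Yael:3.
The maximum eccentricity is 5, realized for instance by the pair Giulia–Kai via Giulia – Arjun – Sven – Rosa – Ines – Kai. So the diameter is 5.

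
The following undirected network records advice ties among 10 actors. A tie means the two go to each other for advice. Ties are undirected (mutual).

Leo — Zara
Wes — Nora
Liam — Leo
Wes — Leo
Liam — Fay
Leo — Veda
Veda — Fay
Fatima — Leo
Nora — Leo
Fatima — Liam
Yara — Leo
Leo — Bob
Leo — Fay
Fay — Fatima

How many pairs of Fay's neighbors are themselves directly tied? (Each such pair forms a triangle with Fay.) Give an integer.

4

Fay's neighbors: Fatima, Leo, Liam, and Veda.
Neighbor pairs that are themselves tied: Fay–Fatima–Leo; Fay–Fatima–Liam; Fay–Leo–Liam; Fay–Leo–Veda. Each forms one triangle with Fay, for 4 in total.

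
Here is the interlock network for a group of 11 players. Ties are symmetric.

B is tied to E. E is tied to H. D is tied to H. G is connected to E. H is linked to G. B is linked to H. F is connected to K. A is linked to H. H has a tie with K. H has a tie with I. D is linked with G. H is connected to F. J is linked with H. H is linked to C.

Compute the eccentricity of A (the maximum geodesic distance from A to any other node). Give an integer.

2

Distances from A: B:2, C:2, D:2, E:2, F:2, G:2, H:1, I:2, J:2, K:2.
The largest is 2 (to B, F, I, E, D, C, G, J, and K), so the eccentricity of A is 2.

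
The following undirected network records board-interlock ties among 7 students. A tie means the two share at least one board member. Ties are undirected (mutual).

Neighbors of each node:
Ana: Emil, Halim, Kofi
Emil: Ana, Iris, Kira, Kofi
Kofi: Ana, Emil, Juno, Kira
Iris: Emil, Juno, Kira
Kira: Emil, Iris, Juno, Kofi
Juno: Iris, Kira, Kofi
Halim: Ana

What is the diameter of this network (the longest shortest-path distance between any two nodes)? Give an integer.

3

Eccentricity of each node (its greatest distance to any other): Ana:2, Emil:2, Halim:3, Iris:3, Juno:3, Kira:3, Kofi:2.
The maximum eccentricity is 3, realized for instance by the pair Juno–Halim via Juno – Kofi – Ana – Halim. So the diameter is 3.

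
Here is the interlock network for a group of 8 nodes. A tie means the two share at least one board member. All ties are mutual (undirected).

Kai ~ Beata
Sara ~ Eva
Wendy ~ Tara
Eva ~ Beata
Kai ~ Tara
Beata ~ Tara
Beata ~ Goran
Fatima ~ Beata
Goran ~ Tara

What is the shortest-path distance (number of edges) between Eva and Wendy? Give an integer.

One shortest route is Eva – Beata – Tara – Wendy, which uses 3 edges, and at distance 2 from Eva we only reach {Fatima, Goran, Kai, Tara}, which does not include Wendy. So d(Eva,Wendy) = 3.

3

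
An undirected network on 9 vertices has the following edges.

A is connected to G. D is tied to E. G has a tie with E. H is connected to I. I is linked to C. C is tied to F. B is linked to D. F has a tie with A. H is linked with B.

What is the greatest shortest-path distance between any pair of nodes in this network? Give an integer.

4

Eccentricity of each node (its greatest distance to any other): A:4, B:4, C:4, D:4, E:4, F:4, G:4, H:4, I:4.
The maximum eccentricity is 4, realized for instance by the pair H–A via H – I – C – F – A. So the diameter is 4.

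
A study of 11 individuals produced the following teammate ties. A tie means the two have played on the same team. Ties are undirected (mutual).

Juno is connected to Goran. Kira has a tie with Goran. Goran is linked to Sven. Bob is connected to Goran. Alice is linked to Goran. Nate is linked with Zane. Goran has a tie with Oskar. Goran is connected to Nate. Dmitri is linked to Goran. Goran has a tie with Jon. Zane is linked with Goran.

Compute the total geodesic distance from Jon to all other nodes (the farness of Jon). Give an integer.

Distances from Jon: Alice:2, Bob:2, Dmitri:2, Goran:1, Juno:2, Kira:2, Nate:2, Oskar:2, Sven:2, Zane:2.
Sum = 2 + 2 + 2 + 1 + 2 + 2 + 2 + 2 + 2 + 2 = 19.

19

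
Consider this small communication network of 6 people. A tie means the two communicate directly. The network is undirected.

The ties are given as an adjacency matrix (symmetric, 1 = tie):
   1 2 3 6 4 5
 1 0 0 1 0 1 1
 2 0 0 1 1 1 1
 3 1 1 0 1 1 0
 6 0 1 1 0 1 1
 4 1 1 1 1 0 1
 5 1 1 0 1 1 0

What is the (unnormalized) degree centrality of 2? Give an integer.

4

2 is directly tied to 3, 4, 5, and 6. That is 4 neighbors, so the degree of 2 is 4.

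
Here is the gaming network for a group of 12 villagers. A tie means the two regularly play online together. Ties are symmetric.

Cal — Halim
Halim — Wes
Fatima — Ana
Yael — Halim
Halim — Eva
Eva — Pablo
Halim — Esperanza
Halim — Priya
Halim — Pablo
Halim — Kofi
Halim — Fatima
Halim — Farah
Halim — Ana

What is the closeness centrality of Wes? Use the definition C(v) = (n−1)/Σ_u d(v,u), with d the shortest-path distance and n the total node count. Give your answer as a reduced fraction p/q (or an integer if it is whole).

Distances from Wes: Ana:2, Cal:2, Esperanza:2, Eva:2, Farah:2, Fatima:2, Halim:1, Kofi:2, Pablo:2, Priya:2, Yael:2. Sum = 21.
n = 12, so closeness = 11/21.

11/21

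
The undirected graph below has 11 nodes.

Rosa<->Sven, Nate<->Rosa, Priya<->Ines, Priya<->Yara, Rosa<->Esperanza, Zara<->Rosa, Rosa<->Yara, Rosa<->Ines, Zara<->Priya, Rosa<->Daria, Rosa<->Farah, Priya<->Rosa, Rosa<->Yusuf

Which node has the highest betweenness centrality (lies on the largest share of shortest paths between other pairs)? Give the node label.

Unnormalized betweenness of each node: Daria:0, Esperanza:0, Farah:0, Ines:0, Nate:0, Priya:3/2, Rosa:81/2, Sven:0, Yara:0, Yusuf:0, Zara:0.
Rosa has the largest value, 81/2, making it the main broker — the node through which the most shortest paths run.

Rosa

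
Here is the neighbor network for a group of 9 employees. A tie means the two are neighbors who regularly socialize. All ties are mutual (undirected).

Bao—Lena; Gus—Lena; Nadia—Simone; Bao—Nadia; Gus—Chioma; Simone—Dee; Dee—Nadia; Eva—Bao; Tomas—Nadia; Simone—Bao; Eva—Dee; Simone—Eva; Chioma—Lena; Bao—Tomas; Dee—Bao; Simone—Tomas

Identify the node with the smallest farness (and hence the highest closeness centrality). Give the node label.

Farness (sum of distances to all others) for each node — Bao:10, Chioma:19, Dee:14, Eva:15, Gus:19, Lena:13, Nadia:14, Simone:13, Tomas:15.
The smallest farness is 10, for Bao, so Bao has the highest closeness.

Bao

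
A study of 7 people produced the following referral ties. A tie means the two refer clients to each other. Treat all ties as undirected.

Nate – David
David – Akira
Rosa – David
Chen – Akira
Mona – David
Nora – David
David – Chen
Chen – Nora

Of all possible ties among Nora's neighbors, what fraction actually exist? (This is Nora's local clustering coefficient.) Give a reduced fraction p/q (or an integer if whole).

1

Nora's neighbors: Chen and David (k = 2).
Possible neighbor pairs: C(2,2) = 1. Edges among them: Chen–David → e = 1.
Clustering(Nora) = 1/1.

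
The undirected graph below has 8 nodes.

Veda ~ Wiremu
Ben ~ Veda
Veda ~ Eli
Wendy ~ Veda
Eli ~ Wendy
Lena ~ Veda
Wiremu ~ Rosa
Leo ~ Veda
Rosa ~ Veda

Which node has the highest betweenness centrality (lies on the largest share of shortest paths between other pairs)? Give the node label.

Unnormalized betweenness of each node: Ben:0, Eli:0, Lena:0, Leo:0, Rosa:0, Veda:19, Wendy:0, Wiremu:0.
Veda has the largest value, 19, making it the main broker — the node through which the most shortest paths run.

Veda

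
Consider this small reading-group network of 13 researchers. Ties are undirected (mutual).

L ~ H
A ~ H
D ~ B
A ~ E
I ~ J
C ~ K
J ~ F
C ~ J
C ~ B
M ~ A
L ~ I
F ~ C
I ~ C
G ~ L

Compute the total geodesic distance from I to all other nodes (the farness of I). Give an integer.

27

Distances from I: A:3, B:2, C:1, D:3, E:4, F:2, G:2, H:2, J:1, K:2, L:1, M:4.
Sum = 3 + 2 + 1 + 3 + 4 + 2 + 2 + 2 + 1 + 2 + 1 + 4 = 27.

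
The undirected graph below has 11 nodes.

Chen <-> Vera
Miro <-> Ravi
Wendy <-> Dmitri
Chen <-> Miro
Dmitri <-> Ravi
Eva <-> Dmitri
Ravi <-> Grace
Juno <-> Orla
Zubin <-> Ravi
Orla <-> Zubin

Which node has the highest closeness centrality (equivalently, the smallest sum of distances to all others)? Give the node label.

Farness (sum of distances to all others) for each node — Chen:30, Dmitri:23, Eva:32, Grace:27, Juno:39, Miro:23, Orla:30, Ravi:18, Vera:39, Wendy:32, Zubin:23.
The smallest farness is 18, for Ravi, so Ravi has the highest closeness.

Ravi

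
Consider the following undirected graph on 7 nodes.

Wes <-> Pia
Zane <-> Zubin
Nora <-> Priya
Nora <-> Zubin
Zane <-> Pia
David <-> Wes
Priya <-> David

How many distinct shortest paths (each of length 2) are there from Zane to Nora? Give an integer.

The shortest distance is 2, and the only length-2 path is Zane–Zubin–Nora. So there is exactly 1 shortest path.

1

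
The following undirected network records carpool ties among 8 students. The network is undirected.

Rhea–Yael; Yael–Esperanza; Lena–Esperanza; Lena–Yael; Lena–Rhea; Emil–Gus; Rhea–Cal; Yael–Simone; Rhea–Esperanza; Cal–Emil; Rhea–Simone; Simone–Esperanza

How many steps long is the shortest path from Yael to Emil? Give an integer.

One shortest route is Yael – Rhea – Cal – Emil, which uses 3 edges, and at distance 2 from Yael we only reach {Cal}, which does not include Emil. So d(Yael,Emil) = 3.

3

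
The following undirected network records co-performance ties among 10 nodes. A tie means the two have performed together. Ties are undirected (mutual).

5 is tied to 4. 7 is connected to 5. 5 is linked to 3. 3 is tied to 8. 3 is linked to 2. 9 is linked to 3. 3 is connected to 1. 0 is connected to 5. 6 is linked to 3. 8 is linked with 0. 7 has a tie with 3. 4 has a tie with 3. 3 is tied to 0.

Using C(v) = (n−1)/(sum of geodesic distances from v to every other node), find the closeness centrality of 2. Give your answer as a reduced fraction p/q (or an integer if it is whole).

Distances from 2: 0:2, 1:2, 3:1, 4:2, 5:2, 6:2, 7:2, 8:2, 9:2. Sum = 17.
n = 10, so closeness = 9/17.

9/17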